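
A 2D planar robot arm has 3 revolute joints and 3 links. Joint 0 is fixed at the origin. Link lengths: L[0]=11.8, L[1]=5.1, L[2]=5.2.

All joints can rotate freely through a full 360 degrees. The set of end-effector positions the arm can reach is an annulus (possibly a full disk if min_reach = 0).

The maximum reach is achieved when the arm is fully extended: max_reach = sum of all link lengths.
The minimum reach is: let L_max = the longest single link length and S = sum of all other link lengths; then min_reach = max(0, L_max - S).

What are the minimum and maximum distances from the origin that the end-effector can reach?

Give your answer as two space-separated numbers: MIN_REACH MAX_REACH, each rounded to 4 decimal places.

Answer: 1.5000 22.1000

Derivation:
Link lengths: [11.8, 5.1, 5.2]
max_reach = 11.8 + 5.1 + 5.2 = 22.1
L_max = max([11.8, 5.1, 5.2]) = 11.8
S (sum of others) = 22.1 - 11.8 = 10.3
min_reach = max(0, 11.8 - 10.3) = max(0, 1.5) = 1.5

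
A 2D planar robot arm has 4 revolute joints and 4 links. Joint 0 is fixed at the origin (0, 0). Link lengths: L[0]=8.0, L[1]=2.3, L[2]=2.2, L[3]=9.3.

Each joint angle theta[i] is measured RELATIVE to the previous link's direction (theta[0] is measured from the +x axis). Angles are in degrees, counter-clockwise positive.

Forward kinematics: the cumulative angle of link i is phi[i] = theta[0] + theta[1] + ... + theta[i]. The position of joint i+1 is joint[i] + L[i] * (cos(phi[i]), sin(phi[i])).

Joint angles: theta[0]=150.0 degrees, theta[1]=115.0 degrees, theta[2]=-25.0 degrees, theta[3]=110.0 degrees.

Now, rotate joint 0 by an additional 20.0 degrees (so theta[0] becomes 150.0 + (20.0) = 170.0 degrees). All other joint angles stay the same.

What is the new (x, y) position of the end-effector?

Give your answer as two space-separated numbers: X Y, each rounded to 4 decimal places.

Answer: 1.4935 -1.3841

Derivation:
joint[0] = (0.0000, 0.0000)  (base)
link 0: phi[0] = 170 = 170 deg
  cos(170 deg) = -0.9848, sin(170 deg) = 0.1736
  joint[1] = (0.0000, 0.0000) + 8 * (-0.9848, 0.1736) = (0.0000 + -7.8785, 0.0000 + 1.3892) = (-7.8785, 1.3892)
link 1: phi[1] = 170 + 115 = 285 deg
  cos(285 deg) = 0.2588, sin(285 deg) = -0.9659
  joint[2] = (-7.8785, 1.3892) + 2.3 * (0.2588, -0.9659) = (-7.8785 + 0.5953, 1.3892 + -2.2216) = (-7.2832, -0.8324)
link 2: phi[2] = 170 + 115 + -25 = 260 deg
  cos(260 deg) = -0.1736, sin(260 deg) = -0.9848
  joint[3] = (-7.2832, -0.8324) + 2.2 * (-0.1736, -0.9848) = (-7.2832 + -0.3820, -0.8324 + -2.1666) = (-7.6652, -2.9990)
link 3: phi[3] = 170 + 115 + -25 + 110 = 370 deg
  cos(370 deg) = 0.9848, sin(370 deg) = 0.1736
  joint[4] = (-7.6652, -2.9990) + 9.3 * (0.9848, 0.1736) = (-7.6652 + 9.1587, -2.9990 + 1.6149) = (1.4935, -1.3841)
End effector: (1.4935, -1.3841)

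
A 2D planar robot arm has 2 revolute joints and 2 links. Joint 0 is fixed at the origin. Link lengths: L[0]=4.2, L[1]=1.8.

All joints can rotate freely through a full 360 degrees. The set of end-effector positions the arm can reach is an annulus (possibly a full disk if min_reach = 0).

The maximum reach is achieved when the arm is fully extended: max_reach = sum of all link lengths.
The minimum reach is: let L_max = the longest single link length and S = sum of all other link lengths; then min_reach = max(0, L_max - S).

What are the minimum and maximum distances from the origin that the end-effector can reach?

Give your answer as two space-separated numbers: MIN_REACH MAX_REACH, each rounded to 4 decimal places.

Answer: 2.4000 6.0000

Derivation:
Link lengths: [4.2, 1.8]
max_reach = 4.2 + 1.8 = 6
L_max = max([4.2, 1.8]) = 4.2
S (sum of others) = 6 - 4.2 = 1.8
min_reach = max(0, 4.2 - 1.8) = max(0, 2.4) = 2.4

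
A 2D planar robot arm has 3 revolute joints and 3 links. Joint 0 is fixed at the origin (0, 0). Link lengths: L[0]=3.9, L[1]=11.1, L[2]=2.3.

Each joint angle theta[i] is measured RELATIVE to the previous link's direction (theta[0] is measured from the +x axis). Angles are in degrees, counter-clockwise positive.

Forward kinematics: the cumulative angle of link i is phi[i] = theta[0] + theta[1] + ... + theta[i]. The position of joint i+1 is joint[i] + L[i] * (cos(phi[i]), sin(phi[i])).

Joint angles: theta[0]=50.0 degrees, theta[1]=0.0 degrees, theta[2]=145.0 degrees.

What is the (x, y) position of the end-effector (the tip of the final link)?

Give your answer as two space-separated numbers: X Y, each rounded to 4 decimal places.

Answer: 7.4202 10.8954

Derivation:
joint[0] = (0.0000, 0.0000)  (base)
link 0: phi[0] = 50 = 50 deg
  cos(50 deg) = 0.6428, sin(50 deg) = 0.7660
  joint[1] = (0.0000, 0.0000) + 3.9 * (0.6428, 0.7660) = (0.0000 + 2.5069, 0.0000 + 2.9876) = (2.5069, 2.9876)
link 1: phi[1] = 50 + 0 = 50 deg
  cos(50 deg) = 0.6428, sin(50 deg) = 0.7660
  joint[2] = (2.5069, 2.9876) + 11.1 * (0.6428, 0.7660) = (2.5069 + 7.1349, 2.9876 + 8.5031) = (9.6418, 11.4907)
link 2: phi[2] = 50 + 0 + 145 = 195 deg
  cos(195 deg) = -0.9659, sin(195 deg) = -0.2588
  joint[3] = (9.6418, 11.4907) + 2.3 * (-0.9659, -0.2588) = (9.6418 + -2.2216, 11.4907 + -0.5953) = (7.4202, 10.8954)
End effector: (7.4202, 10.8954)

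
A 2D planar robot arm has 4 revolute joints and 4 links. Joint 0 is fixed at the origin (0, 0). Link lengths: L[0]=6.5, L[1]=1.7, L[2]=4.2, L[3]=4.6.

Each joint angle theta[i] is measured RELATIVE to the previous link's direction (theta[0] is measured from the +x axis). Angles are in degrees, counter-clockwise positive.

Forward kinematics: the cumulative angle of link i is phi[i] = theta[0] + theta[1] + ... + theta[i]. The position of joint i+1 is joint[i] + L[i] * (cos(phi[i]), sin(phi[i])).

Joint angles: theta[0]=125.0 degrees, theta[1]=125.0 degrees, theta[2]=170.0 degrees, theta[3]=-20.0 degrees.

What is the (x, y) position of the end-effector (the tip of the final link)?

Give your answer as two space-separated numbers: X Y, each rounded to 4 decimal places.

joint[0] = (0.0000, 0.0000)  (base)
link 0: phi[0] = 125 = 125 deg
  cos(125 deg) = -0.5736, sin(125 deg) = 0.8192
  joint[1] = (0.0000, 0.0000) + 6.5 * (-0.5736, 0.8192) = (0.0000 + -3.7282, 0.0000 + 5.3245) = (-3.7282, 5.3245)
link 1: phi[1] = 125 + 125 = 250 deg
  cos(250 deg) = -0.3420, sin(250 deg) = -0.9397
  joint[2] = (-3.7282, 5.3245) + 1.7 * (-0.3420, -0.9397) = (-3.7282 + -0.5814, 5.3245 + -1.5975) = (-4.3097, 3.7270)
link 2: phi[2] = 125 + 125 + 170 = 420 deg
  cos(420 deg) = 0.5000, sin(420 deg) = 0.8660
  joint[3] = (-4.3097, 3.7270) + 4.2 * (0.5000, 0.8660) = (-4.3097 + 2.1000, 3.7270 + 3.6373) = (-2.2097, 7.3643)
link 3: phi[3] = 125 + 125 + 170 + -20 = 400 deg
  cos(400 deg) = 0.7660, sin(400 deg) = 0.6428
  joint[4] = (-2.2097, 7.3643) + 4.6 * (0.7660, 0.6428) = (-2.2097 + 3.5238, 7.3643 + 2.9568) = (1.3141, 10.3211)
End effector: (1.3141, 10.3211)

Answer: 1.3141 10.3211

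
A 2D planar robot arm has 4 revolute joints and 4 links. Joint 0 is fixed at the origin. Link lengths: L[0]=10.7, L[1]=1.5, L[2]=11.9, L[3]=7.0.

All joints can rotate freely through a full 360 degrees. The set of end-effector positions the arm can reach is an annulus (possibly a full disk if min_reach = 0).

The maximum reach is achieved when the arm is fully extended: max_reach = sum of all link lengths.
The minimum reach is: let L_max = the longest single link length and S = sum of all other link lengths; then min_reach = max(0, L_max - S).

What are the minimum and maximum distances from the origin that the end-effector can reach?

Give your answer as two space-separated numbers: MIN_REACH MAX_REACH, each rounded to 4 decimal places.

Answer: 0.0000 31.1000

Derivation:
Link lengths: [10.7, 1.5, 11.9, 7.0]
max_reach = 10.7 + 1.5 + 11.9 + 7 = 31.1
L_max = max([10.7, 1.5, 11.9, 7.0]) = 11.9
S (sum of others) = 31.1 - 11.9 = 19.2
min_reach = max(0, 11.9 - 19.2) = max(0, -7.3) = 0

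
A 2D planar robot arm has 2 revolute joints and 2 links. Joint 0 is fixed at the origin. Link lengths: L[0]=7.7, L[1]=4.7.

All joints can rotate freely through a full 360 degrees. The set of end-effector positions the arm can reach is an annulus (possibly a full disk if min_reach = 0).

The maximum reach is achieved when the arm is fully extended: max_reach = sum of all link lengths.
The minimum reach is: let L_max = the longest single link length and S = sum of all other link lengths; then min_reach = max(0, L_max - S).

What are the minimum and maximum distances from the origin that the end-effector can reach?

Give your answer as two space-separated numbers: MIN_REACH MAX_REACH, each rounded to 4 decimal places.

Answer: 3.0000 12.4000

Derivation:
Link lengths: [7.7, 4.7]
max_reach = 7.7 + 4.7 = 12.4
L_max = max([7.7, 4.7]) = 7.7
S (sum of others) = 12.4 - 7.7 = 4.7
min_reach = max(0, 7.7 - 4.7) = max(0, 3) = 3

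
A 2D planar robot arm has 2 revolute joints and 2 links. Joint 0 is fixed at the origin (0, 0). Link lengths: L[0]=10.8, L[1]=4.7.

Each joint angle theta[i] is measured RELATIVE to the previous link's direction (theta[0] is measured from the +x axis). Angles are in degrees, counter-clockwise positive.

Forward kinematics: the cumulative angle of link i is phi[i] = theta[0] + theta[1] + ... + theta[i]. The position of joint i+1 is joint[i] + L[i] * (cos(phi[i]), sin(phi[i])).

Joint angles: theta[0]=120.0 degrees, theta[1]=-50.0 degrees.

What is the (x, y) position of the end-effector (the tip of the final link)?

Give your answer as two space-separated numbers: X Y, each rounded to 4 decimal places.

Answer: -3.7925 13.7696

Derivation:
joint[0] = (0.0000, 0.0000)  (base)
link 0: phi[0] = 120 = 120 deg
  cos(120 deg) = -0.5000, sin(120 deg) = 0.8660
  joint[1] = (0.0000, 0.0000) + 10.8 * (-0.5000, 0.8660) = (0.0000 + -5.4000, 0.0000 + 9.3531) = (-5.4000, 9.3531)
link 1: phi[1] = 120 + -50 = 70 deg
  cos(70 deg) = 0.3420, sin(70 deg) = 0.9397
  joint[2] = (-5.4000, 9.3531) + 4.7 * (0.3420, 0.9397) = (-5.4000 + 1.6075, 9.3531 + 4.4166) = (-3.7925, 13.7696)
End effector: (-3.7925, 13.7696)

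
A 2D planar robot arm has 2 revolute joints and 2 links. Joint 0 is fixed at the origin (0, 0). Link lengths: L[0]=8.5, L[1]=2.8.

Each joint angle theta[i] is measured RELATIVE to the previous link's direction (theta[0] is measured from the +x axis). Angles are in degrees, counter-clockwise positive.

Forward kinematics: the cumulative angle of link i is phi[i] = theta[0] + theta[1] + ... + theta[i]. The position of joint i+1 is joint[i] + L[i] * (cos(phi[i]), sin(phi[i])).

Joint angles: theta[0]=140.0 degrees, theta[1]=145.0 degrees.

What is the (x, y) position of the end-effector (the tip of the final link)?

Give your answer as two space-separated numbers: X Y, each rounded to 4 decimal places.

joint[0] = (0.0000, 0.0000)  (base)
link 0: phi[0] = 140 = 140 deg
  cos(140 deg) = -0.7660, sin(140 deg) = 0.6428
  joint[1] = (0.0000, 0.0000) + 8.5 * (-0.7660, 0.6428) = (0.0000 + -6.5114, 0.0000 + 5.4637) = (-6.5114, 5.4637)
link 1: phi[1] = 140 + 145 = 285 deg
  cos(285 deg) = 0.2588, sin(285 deg) = -0.9659
  joint[2] = (-6.5114, 5.4637) + 2.8 * (0.2588, -0.9659) = (-6.5114 + 0.7247, 5.4637 + -2.7046) = (-5.7867, 2.7591)
End effector: (-5.7867, 2.7591)

Answer: -5.7867 2.7591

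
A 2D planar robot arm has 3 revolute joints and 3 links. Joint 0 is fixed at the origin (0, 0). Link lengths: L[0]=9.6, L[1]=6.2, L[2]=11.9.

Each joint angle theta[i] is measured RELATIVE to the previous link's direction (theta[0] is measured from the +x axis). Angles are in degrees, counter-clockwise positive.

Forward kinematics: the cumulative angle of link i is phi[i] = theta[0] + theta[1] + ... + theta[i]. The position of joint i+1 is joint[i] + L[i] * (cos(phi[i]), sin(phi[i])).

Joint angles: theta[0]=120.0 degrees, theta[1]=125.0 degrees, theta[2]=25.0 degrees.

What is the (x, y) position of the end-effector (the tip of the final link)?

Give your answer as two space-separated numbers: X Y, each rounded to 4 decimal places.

joint[0] = (0.0000, 0.0000)  (base)
link 0: phi[0] = 120 = 120 deg
  cos(120 deg) = -0.5000, sin(120 deg) = 0.8660
  joint[1] = (0.0000, 0.0000) + 9.6 * (-0.5000, 0.8660) = (0.0000 + -4.8000, 0.0000 + 8.3138) = (-4.8000, 8.3138)
link 1: phi[1] = 120 + 125 = 245 deg
  cos(245 deg) = -0.4226, sin(245 deg) = -0.9063
  joint[2] = (-4.8000, 8.3138) + 6.2 * (-0.4226, -0.9063) = (-4.8000 + -2.6202, 8.3138 + -5.6191) = (-7.4202, 2.6947)
link 2: phi[2] = 120 + 125 + 25 = 270 deg
  cos(270 deg) = -0.0000, sin(270 deg) = -1.0000
  joint[3] = (-7.4202, 2.6947) + 11.9 * (-0.0000, -1.0000) = (-7.4202 + -0.0000, 2.6947 + -11.9000) = (-7.4202, -9.2053)
End effector: (-7.4202, -9.2053)

Answer: -7.4202 -9.2053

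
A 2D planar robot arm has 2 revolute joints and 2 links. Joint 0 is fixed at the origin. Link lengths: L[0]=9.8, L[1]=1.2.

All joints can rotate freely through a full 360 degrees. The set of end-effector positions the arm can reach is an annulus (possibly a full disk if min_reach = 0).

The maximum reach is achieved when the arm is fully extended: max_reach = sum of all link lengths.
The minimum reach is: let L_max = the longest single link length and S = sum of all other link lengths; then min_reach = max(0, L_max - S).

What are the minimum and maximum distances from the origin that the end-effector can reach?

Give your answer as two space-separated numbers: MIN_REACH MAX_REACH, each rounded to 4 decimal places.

Link lengths: [9.8, 1.2]
max_reach = 9.8 + 1.2 = 11
L_max = max([9.8, 1.2]) = 9.8
S (sum of others) = 11 - 9.8 = 1.2
min_reach = max(0, 9.8 - 1.2) = max(0, 8.6) = 8.6

Answer: 8.6000 11.0000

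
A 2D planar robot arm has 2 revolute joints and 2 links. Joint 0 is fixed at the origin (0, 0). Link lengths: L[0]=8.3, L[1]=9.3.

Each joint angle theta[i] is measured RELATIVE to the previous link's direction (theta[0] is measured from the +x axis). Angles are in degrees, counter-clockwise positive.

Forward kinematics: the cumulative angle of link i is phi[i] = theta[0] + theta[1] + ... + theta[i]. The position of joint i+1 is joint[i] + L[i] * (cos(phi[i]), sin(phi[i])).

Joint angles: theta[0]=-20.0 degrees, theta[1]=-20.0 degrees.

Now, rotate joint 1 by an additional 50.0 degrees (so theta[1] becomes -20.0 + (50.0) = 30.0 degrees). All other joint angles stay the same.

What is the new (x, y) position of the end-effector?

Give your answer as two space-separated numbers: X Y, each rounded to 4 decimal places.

Answer: 16.9582 -1.2238

Derivation:
joint[0] = (0.0000, 0.0000)  (base)
link 0: phi[0] = -20 = -20 deg
  cos(-20 deg) = 0.9397, sin(-20 deg) = -0.3420
  joint[1] = (0.0000, 0.0000) + 8.3 * (0.9397, -0.3420) = (0.0000 + 7.7994, 0.0000 + -2.8388) = (7.7994, -2.8388)
link 1: phi[1] = -20 + 30 = 10 deg
  cos(10 deg) = 0.9848, sin(10 deg) = 0.1736
  joint[2] = (7.7994, -2.8388) + 9.3 * (0.9848, 0.1736) = (7.7994 + 9.1587, -2.8388 + 1.6149) = (16.9582, -1.2238)
End effector: (16.9582, -1.2238)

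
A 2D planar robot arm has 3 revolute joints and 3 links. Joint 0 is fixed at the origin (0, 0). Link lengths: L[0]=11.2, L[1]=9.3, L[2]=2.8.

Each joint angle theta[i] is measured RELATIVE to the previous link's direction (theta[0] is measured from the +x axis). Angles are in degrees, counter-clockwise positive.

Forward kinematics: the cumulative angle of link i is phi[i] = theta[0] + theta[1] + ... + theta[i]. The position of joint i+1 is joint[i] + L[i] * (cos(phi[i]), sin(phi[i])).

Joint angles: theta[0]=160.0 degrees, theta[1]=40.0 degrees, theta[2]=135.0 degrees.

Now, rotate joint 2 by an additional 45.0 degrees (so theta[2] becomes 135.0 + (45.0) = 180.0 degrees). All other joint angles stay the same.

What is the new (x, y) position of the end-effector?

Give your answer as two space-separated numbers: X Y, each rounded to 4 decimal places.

Answer: -16.6326 1.6075

Derivation:
joint[0] = (0.0000, 0.0000)  (base)
link 0: phi[0] = 160 = 160 deg
  cos(160 deg) = -0.9397, sin(160 deg) = 0.3420
  joint[1] = (0.0000, 0.0000) + 11.2 * (-0.9397, 0.3420) = (0.0000 + -10.5246, 0.0000 + 3.8306) = (-10.5246, 3.8306)
link 1: phi[1] = 160 + 40 = 200 deg
  cos(200 deg) = -0.9397, sin(200 deg) = -0.3420
  joint[2] = (-10.5246, 3.8306) + 9.3 * (-0.9397, -0.3420) = (-10.5246 + -8.7391, 3.8306 + -3.1808) = (-19.2637, 0.6498)
link 2: phi[2] = 160 + 40 + 180 = 380 deg
  cos(380 deg) = 0.9397, sin(380 deg) = 0.3420
  joint[3] = (-19.2637, 0.6498) + 2.8 * (0.9397, 0.3420) = (-19.2637 + 2.6311, 0.6498 + 0.9577) = (-16.6326, 1.6075)
End effector: (-16.6326, 1.6075)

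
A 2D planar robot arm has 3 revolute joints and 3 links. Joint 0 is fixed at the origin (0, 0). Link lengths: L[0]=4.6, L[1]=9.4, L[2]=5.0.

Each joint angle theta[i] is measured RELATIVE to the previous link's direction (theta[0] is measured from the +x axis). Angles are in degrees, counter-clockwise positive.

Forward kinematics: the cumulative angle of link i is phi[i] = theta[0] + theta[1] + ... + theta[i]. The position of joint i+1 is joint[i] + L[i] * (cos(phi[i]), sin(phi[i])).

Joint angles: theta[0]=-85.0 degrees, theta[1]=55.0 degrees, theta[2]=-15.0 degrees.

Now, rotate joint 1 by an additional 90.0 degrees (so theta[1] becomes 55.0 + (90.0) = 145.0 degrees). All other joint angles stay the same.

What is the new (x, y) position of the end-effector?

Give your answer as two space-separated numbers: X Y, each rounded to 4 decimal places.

joint[0] = (0.0000, 0.0000)  (base)
link 0: phi[0] = -85 = -85 deg
  cos(-85 deg) = 0.0872, sin(-85 deg) = -0.9962
  joint[1] = (0.0000, 0.0000) + 4.6 * (0.0872, -0.9962) = (0.0000 + 0.4009, 0.0000 + -4.5825) = (0.4009, -4.5825)
link 1: phi[1] = -85 + 145 = 60 deg
  cos(60 deg) = 0.5000, sin(60 deg) = 0.8660
  joint[2] = (0.4009, -4.5825) + 9.4 * (0.5000, 0.8660) = (0.4009 + 4.7000, -4.5825 + 8.1406) = (5.1009, 3.5581)
link 2: phi[2] = -85 + 145 + -15 = 45 deg
  cos(45 deg) = 0.7071, sin(45 deg) = 0.7071
  joint[3] = (5.1009, 3.5581) + 5 * (0.7071, 0.7071) = (5.1009 + 3.5355, 3.5581 + 3.5355) = (8.6365, 7.0937)
End effector: (8.6365, 7.0937)

Answer: 8.6365 7.0937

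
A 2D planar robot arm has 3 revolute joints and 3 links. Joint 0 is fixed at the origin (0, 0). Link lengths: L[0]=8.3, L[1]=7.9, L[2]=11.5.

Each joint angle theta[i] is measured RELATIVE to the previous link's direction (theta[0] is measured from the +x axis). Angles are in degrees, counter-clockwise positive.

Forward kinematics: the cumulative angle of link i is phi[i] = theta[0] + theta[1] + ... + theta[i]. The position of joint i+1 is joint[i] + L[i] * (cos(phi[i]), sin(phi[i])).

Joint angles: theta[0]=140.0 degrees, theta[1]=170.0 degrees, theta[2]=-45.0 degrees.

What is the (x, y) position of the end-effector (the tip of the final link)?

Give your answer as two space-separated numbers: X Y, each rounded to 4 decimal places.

Answer: -2.2824 -12.1729

Derivation:
joint[0] = (0.0000, 0.0000)  (base)
link 0: phi[0] = 140 = 140 deg
  cos(140 deg) = -0.7660, sin(140 deg) = 0.6428
  joint[1] = (0.0000, 0.0000) + 8.3 * (-0.7660, 0.6428) = (0.0000 + -6.3582, 0.0000 + 5.3351) = (-6.3582, 5.3351)
link 1: phi[1] = 140 + 170 = 310 deg
  cos(310 deg) = 0.6428, sin(310 deg) = -0.7660
  joint[2] = (-6.3582, 5.3351) + 7.9 * (0.6428, -0.7660) = (-6.3582 + 5.0780, 5.3351 + -6.0518) = (-1.2801, -0.7166)
link 2: phi[2] = 140 + 170 + -45 = 265 deg
  cos(265 deg) = -0.0872, sin(265 deg) = -0.9962
  joint[3] = (-1.2801, -0.7166) + 11.5 * (-0.0872, -0.9962) = (-1.2801 + -1.0023, -0.7166 + -11.4562) = (-2.2824, -12.1729)
End effector: (-2.2824, -12.1729)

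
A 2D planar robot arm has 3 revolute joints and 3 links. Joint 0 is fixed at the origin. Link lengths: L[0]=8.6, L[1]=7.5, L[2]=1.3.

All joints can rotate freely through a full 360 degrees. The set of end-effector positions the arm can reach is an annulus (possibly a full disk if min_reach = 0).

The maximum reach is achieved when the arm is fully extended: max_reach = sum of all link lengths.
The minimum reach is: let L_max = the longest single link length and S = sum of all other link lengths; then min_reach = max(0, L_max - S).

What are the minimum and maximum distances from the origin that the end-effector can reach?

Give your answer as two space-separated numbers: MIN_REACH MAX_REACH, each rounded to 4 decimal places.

Link lengths: [8.6, 7.5, 1.3]
max_reach = 8.6 + 7.5 + 1.3 = 17.4
L_max = max([8.6, 7.5, 1.3]) = 8.6
S (sum of others) = 17.4 - 8.6 = 8.8
min_reach = max(0, 8.6 - 8.8) = max(0, -0.2) = 0

Answer: 0.0000 17.4000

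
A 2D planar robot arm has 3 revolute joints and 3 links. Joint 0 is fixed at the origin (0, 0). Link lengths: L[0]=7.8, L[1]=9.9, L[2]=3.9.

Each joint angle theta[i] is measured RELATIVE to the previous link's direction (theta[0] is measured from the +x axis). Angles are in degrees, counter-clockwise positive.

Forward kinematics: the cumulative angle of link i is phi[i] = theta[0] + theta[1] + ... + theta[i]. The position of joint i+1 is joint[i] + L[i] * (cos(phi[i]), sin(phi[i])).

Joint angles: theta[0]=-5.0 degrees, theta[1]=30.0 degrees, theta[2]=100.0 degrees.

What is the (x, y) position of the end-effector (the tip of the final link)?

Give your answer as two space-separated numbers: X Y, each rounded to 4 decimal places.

joint[0] = (0.0000, 0.0000)  (base)
link 0: phi[0] = -5 = -5 deg
  cos(-5 deg) = 0.9962, sin(-5 deg) = -0.0872
  joint[1] = (0.0000, 0.0000) + 7.8 * (0.9962, -0.0872) = (0.0000 + 7.7703, 0.0000 + -0.6798) = (7.7703, -0.6798)
link 1: phi[1] = -5 + 30 = 25 deg
  cos(25 deg) = 0.9063, sin(25 deg) = 0.4226
  joint[2] = (7.7703, -0.6798) + 9.9 * (0.9063, 0.4226) = (7.7703 + 8.9724, -0.6798 + 4.1839) = (16.7428, 3.5041)
link 2: phi[2] = -5 + 30 + 100 = 125 deg
  cos(125 deg) = -0.5736, sin(125 deg) = 0.8192
  joint[3] = (16.7428, 3.5041) + 3.9 * (-0.5736, 0.8192) = (16.7428 + -2.2369, 3.5041 + 3.1947) = (14.5058, 6.6988)
End effector: (14.5058, 6.6988)

Answer: 14.5058 6.6988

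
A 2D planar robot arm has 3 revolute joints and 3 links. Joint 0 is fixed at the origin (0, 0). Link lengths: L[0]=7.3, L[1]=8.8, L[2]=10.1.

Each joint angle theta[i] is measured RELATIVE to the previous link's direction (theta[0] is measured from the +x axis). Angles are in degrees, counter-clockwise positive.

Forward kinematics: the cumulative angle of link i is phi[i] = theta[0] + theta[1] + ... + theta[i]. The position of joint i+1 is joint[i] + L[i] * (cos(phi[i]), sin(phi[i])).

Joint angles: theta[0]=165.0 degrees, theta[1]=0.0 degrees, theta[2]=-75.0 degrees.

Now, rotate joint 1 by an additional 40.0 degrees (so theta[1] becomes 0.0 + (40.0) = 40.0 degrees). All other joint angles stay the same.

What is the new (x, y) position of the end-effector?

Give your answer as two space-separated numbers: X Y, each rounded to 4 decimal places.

Answer: -21.5189 5.9074

Derivation:
joint[0] = (0.0000, 0.0000)  (base)
link 0: phi[0] = 165 = 165 deg
  cos(165 deg) = -0.9659, sin(165 deg) = 0.2588
  joint[1] = (0.0000, 0.0000) + 7.3 * (-0.9659, 0.2588) = (0.0000 + -7.0513, 0.0000 + 1.8894) = (-7.0513, 1.8894)
link 1: phi[1] = 165 + 40 = 205 deg
  cos(205 deg) = -0.9063, sin(205 deg) = -0.4226
  joint[2] = (-7.0513, 1.8894) + 8.8 * (-0.9063, -0.4226) = (-7.0513 + -7.9755, 1.8894 + -3.7190) = (-15.0268, -1.8297)
link 2: phi[2] = 165 + 40 + -75 = 130 deg
  cos(130 deg) = -0.6428, sin(130 deg) = 0.7660
  joint[3] = (-15.0268, -1.8297) + 10.1 * (-0.6428, 0.7660) = (-15.0268 + -6.4922, -1.8297 + 7.7370) = (-21.5189, 5.9074)
End effector: (-21.5189, 5.9074)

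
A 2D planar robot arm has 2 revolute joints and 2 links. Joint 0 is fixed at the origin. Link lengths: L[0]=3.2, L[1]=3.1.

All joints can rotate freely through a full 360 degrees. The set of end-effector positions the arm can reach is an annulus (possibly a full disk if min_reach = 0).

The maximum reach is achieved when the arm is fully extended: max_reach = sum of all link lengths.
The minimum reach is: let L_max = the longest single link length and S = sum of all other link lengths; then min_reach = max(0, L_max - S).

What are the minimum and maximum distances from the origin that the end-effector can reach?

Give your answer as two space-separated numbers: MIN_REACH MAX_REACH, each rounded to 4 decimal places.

Link lengths: [3.2, 3.1]
max_reach = 3.2 + 3.1 = 6.3
L_max = max([3.2, 3.1]) = 3.2
S (sum of others) = 6.3 - 3.2 = 3.1
min_reach = max(0, 3.2 - 3.1) = max(0, 0.1) = 0.1

Answer: 0.1000 6.3000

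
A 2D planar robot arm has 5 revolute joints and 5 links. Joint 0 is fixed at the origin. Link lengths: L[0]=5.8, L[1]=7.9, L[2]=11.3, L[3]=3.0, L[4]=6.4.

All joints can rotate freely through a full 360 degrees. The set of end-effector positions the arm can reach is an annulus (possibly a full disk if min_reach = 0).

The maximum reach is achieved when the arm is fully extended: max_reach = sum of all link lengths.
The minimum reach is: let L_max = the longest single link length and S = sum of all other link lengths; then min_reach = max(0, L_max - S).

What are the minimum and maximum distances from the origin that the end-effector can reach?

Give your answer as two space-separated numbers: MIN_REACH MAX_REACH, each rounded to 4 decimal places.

Link lengths: [5.8, 7.9, 11.3, 3.0, 6.4]
max_reach = 5.8 + 7.9 + 11.3 + 3 + 6.4 = 34.4
L_max = max([5.8, 7.9, 11.3, 3.0, 6.4]) = 11.3
S (sum of others) = 34.4 - 11.3 = 23.1
min_reach = max(0, 11.3 - 23.1) = max(0, -11.8) = 0

Answer: 0.0000 34.4000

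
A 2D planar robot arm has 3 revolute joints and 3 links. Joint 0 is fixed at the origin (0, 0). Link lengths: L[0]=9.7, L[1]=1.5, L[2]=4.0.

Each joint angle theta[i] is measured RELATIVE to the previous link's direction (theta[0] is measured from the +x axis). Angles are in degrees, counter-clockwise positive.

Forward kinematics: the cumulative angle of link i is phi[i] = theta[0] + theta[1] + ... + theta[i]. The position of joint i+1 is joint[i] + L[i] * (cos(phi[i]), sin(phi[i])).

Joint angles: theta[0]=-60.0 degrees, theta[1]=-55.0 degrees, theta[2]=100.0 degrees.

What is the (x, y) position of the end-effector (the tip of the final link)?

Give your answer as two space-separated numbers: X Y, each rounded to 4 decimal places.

Answer: 8.0798 -10.7952

Derivation:
joint[0] = (0.0000, 0.0000)  (base)
link 0: phi[0] = -60 = -60 deg
  cos(-60 deg) = 0.5000, sin(-60 deg) = -0.8660
  joint[1] = (0.0000, 0.0000) + 9.7 * (0.5000, -0.8660) = (0.0000 + 4.8500, 0.0000 + -8.4004) = (4.8500, -8.4004)
link 1: phi[1] = -60 + -55 = -115 deg
  cos(-115 deg) = -0.4226, sin(-115 deg) = -0.9063
  joint[2] = (4.8500, -8.4004) + 1.5 * (-0.4226, -0.9063) = (4.8500 + -0.6339, -8.4004 + -1.3595) = (4.2161, -9.7599)
link 2: phi[2] = -60 + -55 + 100 = -15 deg
  cos(-15 deg) = 0.9659, sin(-15 deg) = -0.2588
  joint[3] = (4.2161, -9.7599) + 4 * (0.9659, -0.2588) = (4.2161 + 3.8637, -9.7599 + -1.0353) = (8.0798, -10.7952)
End effector: (8.0798, -10.7952)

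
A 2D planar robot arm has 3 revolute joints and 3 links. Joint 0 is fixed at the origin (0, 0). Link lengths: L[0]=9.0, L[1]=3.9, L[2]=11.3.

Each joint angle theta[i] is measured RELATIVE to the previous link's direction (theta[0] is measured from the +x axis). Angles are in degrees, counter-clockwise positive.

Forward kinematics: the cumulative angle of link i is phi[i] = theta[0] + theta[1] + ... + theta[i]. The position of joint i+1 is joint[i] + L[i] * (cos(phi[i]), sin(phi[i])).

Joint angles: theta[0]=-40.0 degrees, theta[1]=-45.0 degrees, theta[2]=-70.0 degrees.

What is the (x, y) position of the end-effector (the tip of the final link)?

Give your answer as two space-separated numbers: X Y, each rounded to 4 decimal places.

Answer: -3.0070 -14.4458

Derivation:
joint[0] = (0.0000, 0.0000)  (base)
link 0: phi[0] = -40 = -40 deg
  cos(-40 deg) = 0.7660, sin(-40 deg) = -0.6428
  joint[1] = (0.0000, 0.0000) + 9 * (0.7660, -0.6428) = (0.0000 + 6.8944, 0.0000 + -5.7851) = (6.8944, -5.7851)
link 1: phi[1] = -40 + -45 = -85 deg
  cos(-85 deg) = 0.0872, sin(-85 deg) = -0.9962
  joint[2] = (6.8944, -5.7851) + 3.9 * (0.0872, -0.9962) = (6.8944 + 0.3399, -5.7851 + -3.8852) = (7.2343, -9.6702)
link 2: phi[2] = -40 + -45 + -70 = -155 deg
  cos(-155 deg) = -0.9063, sin(-155 deg) = -0.4226
  joint[3] = (7.2343, -9.6702) + 11.3 * (-0.9063, -0.4226) = (7.2343 + -10.2413, -9.6702 + -4.7756) = (-3.0070, -14.4458)
End effector: (-3.0070, -14.4458)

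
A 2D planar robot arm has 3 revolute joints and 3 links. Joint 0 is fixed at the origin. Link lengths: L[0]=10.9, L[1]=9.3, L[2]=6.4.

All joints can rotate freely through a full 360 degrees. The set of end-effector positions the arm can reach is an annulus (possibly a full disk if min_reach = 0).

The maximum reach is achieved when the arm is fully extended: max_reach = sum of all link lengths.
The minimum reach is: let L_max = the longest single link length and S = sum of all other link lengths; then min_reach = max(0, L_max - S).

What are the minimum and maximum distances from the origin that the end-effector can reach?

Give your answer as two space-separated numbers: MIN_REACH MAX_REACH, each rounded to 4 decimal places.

Answer: 0.0000 26.6000

Derivation:
Link lengths: [10.9, 9.3, 6.4]
max_reach = 10.9 + 9.3 + 6.4 = 26.6
L_max = max([10.9, 9.3, 6.4]) = 10.9
S (sum of others) = 26.6 - 10.9 = 15.7
min_reach = max(0, 10.9 - 15.7) = max(0, -4.8) = 0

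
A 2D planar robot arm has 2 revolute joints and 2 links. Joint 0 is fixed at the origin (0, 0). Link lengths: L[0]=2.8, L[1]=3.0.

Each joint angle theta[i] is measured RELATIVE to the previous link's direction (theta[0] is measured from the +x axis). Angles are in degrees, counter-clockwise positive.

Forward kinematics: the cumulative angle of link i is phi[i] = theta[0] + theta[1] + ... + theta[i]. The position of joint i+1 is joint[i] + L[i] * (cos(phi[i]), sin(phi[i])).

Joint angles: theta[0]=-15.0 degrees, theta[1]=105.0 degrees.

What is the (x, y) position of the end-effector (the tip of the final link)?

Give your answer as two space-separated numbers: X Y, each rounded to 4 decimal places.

Answer: 2.7046 2.2753

Derivation:
joint[0] = (0.0000, 0.0000)  (base)
link 0: phi[0] = -15 = -15 deg
  cos(-15 deg) = 0.9659, sin(-15 deg) = -0.2588
  joint[1] = (0.0000, 0.0000) + 2.8 * (0.9659, -0.2588) = (0.0000 + 2.7046, 0.0000 + -0.7247) = (2.7046, -0.7247)
link 1: phi[1] = -15 + 105 = 90 deg
  cos(90 deg) = 0.0000, sin(90 deg) = 1.0000
  joint[2] = (2.7046, -0.7247) + 3 * (0.0000, 1.0000) = (2.7046 + 0.0000, -0.7247 + 3.0000) = (2.7046, 2.2753)
End effector: (2.7046, 2.2753)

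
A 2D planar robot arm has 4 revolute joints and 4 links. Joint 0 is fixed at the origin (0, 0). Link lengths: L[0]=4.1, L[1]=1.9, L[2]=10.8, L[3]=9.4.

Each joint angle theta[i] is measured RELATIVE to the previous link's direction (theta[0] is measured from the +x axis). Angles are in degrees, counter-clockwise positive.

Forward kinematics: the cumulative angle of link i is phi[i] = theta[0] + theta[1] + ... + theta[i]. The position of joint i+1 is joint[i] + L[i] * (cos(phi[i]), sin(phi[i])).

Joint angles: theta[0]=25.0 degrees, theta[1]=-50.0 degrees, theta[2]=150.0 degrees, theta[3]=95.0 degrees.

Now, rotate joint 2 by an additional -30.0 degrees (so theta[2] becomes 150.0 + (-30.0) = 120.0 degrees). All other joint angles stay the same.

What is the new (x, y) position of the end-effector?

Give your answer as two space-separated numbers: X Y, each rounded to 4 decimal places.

joint[0] = (0.0000, 0.0000)  (base)
link 0: phi[0] = 25 = 25 deg
  cos(25 deg) = 0.9063, sin(25 deg) = 0.4226
  joint[1] = (0.0000, 0.0000) + 4.1 * (0.9063, 0.4226) = (0.0000 + 3.7159, 0.0000 + 1.7327) = (3.7159, 1.7327)
link 1: phi[1] = 25 + -50 = -25 deg
  cos(-25 deg) = 0.9063, sin(-25 deg) = -0.4226
  joint[2] = (3.7159, 1.7327) + 1.9 * (0.9063, -0.4226) = (3.7159 + 1.7220, 1.7327 + -0.8030) = (5.4378, 0.9298)
link 2: phi[2] = 25 + -50 + 120 = 95 deg
  cos(95 deg) = -0.0872, sin(95 deg) = 0.9962
  joint[3] = (5.4378, 0.9298) + 10.8 * (-0.0872, 0.9962) = (5.4378 + -0.9413, 0.9298 + 10.7589) = (4.4966, 11.6887)
link 3: phi[3] = 25 + -50 + 120 + 95 = 190 deg
  cos(190 deg) = -0.9848, sin(190 deg) = -0.1736
  joint[4] = (4.4966, 11.6887) + 9.4 * (-0.9848, -0.1736) = (4.4966 + -9.2572, 11.6887 + -1.6323) = (-4.7606, 10.0564)
End effector: (-4.7606, 10.0564)

Answer: -4.7606 10.0564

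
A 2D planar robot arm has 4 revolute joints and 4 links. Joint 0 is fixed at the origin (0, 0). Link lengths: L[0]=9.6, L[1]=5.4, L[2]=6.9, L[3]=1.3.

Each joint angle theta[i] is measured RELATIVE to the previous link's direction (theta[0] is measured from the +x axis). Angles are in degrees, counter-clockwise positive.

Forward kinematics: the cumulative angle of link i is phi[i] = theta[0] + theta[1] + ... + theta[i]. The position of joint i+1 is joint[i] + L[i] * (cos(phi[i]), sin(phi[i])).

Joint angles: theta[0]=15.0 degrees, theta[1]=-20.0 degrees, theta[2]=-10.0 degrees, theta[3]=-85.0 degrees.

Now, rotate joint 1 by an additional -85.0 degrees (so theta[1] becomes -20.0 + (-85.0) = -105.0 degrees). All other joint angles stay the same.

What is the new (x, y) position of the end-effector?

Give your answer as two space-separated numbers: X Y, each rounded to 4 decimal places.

joint[0] = (0.0000, 0.0000)  (base)
link 0: phi[0] = 15 = 15 deg
  cos(15 deg) = 0.9659, sin(15 deg) = 0.2588
  joint[1] = (0.0000, 0.0000) + 9.6 * (0.9659, 0.2588) = (0.0000 + 9.2729, 0.0000 + 2.4847) = (9.2729, 2.4847)
link 1: phi[1] = 15 + -105 = -90 deg
  cos(-90 deg) = 0.0000, sin(-90 deg) = -1.0000
  joint[2] = (9.2729, 2.4847) + 5.4 * (0.0000, -1.0000) = (9.2729 + 0.0000, 2.4847 + -5.4000) = (9.2729, -2.9153)
link 2: phi[2] = 15 + -105 + -10 = -100 deg
  cos(-100 deg) = -0.1736, sin(-100 deg) = -0.9848
  joint[3] = (9.2729, -2.9153) + 6.9 * (-0.1736, -0.9848) = (9.2729 + -1.1982, -2.9153 + -6.7952) = (8.0747, -9.7105)
link 3: phi[3] = 15 + -105 + -10 + -85 = -185 deg
  cos(-185 deg) = -0.9962, sin(-185 deg) = 0.0872
  joint[4] = (8.0747, -9.7105) + 1.3 * (-0.9962, 0.0872) = (8.0747 + -1.2951, -9.7105 + 0.1133) = (6.7797, -9.5972)
End effector: (6.7797, -9.5972)

Answer: 6.7797 -9.5972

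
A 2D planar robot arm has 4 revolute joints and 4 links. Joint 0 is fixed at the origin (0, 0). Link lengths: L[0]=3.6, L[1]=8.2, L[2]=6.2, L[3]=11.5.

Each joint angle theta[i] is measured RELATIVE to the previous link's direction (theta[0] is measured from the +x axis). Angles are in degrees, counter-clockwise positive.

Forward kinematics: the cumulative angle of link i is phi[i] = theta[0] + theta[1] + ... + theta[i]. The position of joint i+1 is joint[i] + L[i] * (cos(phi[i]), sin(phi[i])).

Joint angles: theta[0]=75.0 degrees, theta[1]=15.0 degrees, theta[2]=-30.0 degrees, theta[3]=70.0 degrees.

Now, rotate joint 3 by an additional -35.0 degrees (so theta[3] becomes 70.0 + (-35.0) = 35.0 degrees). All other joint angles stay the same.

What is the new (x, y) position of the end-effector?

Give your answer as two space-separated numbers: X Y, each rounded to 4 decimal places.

joint[0] = (0.0000, 0.0000)  (base)
link 0: phi[0] = 75 = 75 deg
  cos(75 deg) = 0.2588, sin(75 deg) = 0.9659
  joint[1] = (0.0000, 0.0000) + 3.6 * (0.2588, 0.9659) = (0.0000 + 0.9317, 0.0000 + 3.4773) = (0.9317, 3.4773)
link 1: phi[1] = 75 + 15 = 90 deg
  cos(90 deg) = 0.0000, sin(90 deg) = 1.0000
  joint[2] = (0.9317, 3.4773) + 8.2 * (0.0000, 1.0000) = (0.9317 + 0.0000, 3.4773 + 8.2000) = (0.9317, 11.6773)
link 2: phi[2] = 75 + 15 + -30 = 60 deg
  cos(60 deg) = 0.5000, sin(60 deg) = 0.8660
  joint[3] = (0.9317, 11.6773) + 6.2 * (0.5000, 0.8660) = (0.9317 + 3.1000, 11.6773 + 5.3694) = (4.0317, 17.0467)
link 3: phi[3] = 75 + 15 + -30 + 35 = 95 deg
  cos(95 deg) = -0.0872, sin(95 deg) = 0.9962
  joint[4] = (4.0317, 17.0467) + 11.5 * (-0.0872, 0.9962) = (4.0317 + -1.0023, 17.0467 + 11.4562) = (3.0295, 28.5029)
End effector: (3.0295, 28.5029)

Answer: 3.0295 28.5029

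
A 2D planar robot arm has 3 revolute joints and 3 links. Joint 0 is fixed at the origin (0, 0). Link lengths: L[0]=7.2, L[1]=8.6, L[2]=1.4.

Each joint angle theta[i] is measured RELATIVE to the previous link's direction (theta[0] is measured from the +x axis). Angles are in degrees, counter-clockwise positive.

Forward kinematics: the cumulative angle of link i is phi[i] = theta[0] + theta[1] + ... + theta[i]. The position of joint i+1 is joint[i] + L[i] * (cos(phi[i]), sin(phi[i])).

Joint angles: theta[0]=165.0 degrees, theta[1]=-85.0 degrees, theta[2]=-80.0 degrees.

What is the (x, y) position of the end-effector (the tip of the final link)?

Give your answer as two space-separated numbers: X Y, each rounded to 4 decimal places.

Answer: -4.0613 10.3328

Derivation:
joint[0] = (0.0000, 0.0000)  (base)
link 0: phi[0] = 165 = 165 deg
  cos(165 deg) = -0.9659, sin(165 deg) = 0.2588
  joint[1] = (0.0000, 0.0000) + 7.2 * (-0.9659, 0.2588) = (0.0000 + -6.9547, 0.0000 + 1.8635) = (-6.9547, 1.8635)
link 1: phi[1] = 165 + -85 = 80 deg
  cos(80 deg) = 0.1736, sin(80 deg) = 0.9848
  joint[2] = (-6.9547, 1.8635) + 8.6 * (0.1736, 0.9848) = (-6.9547 + 1.4934, 1.8635 + 8.4693) = (-5.4613, 10.3328)
link 2: phi[2] = 165 + -85 + -80 = 0 deg
  cos(0 deg) = 1.0000, sin(0 deg) = 0.0000
  joint[3] = (-5.4613, 10.3328) + 1.4 * (1.0000, 0.0000) = (-5.4613 + 1.4000, 10.3328 + 0.0000) = (-4.0613, 10.3328)
End effector: (-4.0613, 10.3328)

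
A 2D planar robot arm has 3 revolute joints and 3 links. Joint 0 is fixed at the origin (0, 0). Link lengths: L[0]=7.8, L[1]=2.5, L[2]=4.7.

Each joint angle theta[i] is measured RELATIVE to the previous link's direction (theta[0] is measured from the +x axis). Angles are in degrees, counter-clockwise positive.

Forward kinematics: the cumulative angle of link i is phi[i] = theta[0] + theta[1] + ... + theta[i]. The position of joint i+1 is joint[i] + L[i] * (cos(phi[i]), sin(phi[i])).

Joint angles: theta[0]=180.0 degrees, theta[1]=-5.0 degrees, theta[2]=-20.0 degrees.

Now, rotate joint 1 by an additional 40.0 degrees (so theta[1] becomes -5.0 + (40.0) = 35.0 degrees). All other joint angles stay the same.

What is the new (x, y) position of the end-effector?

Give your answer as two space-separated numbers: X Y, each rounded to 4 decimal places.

joint[0] = (0.0000, 0.0000)  (base)
link 0: phi[0] = 180 = 180 deg
  cos(180 deg) = -1.0000, sin(180 deg) = 0.0000
  joint[1] = (0.0000, 0.0000) + 7.8 * (-1.0000, 0.0000) = (0.0000 + -7.8000, 0.0000 + 0.0000) = (-7.8000, 0.0000)
link 1: phi[1] = 180 + 35 = 215 deg
  cos(215 deg) = -0.8192, sin(215 deg) = -0.5736
  joint[2] = (-7.8000, 0.0000) + 2.5 * (-0.8192, -0.5736) = (-7.8000 + -2.0479, 0.0000 + -1.4339) = (-9.8479, -1.4339)
link 2: phi[2] = 180 + 35 + -20 = 195 deg
  cos(195 deg) = -0.9659, sin(195 deg) = -0.2588
  joint[3] = (-9.8479, -1.4339) + 4.7 * (-0.9659, -0.2588) = (-9.8479 + -4.5399, -1.4339 + -1.2164) = (-14.3877, -2.6504)
End effector: (-14.3877, -2.6504)

Answer: -14.3877 -2.6504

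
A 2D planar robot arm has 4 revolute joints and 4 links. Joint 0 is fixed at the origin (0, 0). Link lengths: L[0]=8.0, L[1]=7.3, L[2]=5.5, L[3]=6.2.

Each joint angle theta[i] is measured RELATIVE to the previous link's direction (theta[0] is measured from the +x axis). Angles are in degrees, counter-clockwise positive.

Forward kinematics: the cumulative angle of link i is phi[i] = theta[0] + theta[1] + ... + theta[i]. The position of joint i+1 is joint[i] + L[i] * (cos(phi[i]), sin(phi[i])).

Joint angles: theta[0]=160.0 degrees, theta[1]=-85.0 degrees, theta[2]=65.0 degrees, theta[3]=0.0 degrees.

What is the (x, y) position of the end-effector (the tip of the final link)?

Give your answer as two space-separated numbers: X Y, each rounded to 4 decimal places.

Answer: -14.5909 17.3080

Derivation:
joint[0] = (0.0000, 0.0000)  (base)
link 0: phi[0] = 160 = 160 deg
  cos(160 deg) = -0.9397, sin(160 deg) = 0.3420
  joint[1] = (0.0000, 0.0000) + 8 * (-0.9397, 0.3420) = (0.0000 + -7.5175, 0.0000 + 2.7362) = (-7.5175, 2.7362)
link 1: phi[1] = 160 + -85 = 75 deg
  cos(75 deg) = 0.2588, sin(75 deg) = 0.9659
  joint[2] = (-7.5175, 2.7362) + 7.3 * (0.2588, 0.9659) = (-7.5175 + 1.8894, 2.7362 + 7.0513) = (-5.6282, 9.7874)
link 2: phi[2] = 160 + -85 + 65 = 140 deg
  cos(140 deg) = -0.7660, sin(140 deg) = 0.6428
  joint[3] = (-5.6282, 9.7874) + 5.5 * (-0.7660, 0.6428) = (-5.6282 + -4.2132, 9.7874 + 3.5353) = (-9.8414, 13.3228)
link 3: phi[3] = 160 + -85 + 65 + 0 = 140 deg
  cos(140 deg) = -0.7660, sin(140 deg) = 0.6428
  joint[4] = (-9.8414, 13.3228) + 6.2 * (-0.7660, 0.6428) = (-9.8414 + -4.7495, 13.3228 + 3.9853) = (-14.5909, 17.3080)
End effector: (-14.5909, 17.3080)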